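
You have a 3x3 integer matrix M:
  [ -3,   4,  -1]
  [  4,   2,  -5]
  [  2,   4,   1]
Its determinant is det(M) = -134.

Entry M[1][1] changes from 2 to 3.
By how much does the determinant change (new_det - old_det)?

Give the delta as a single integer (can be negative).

Cofactor C_11 = -1
Entry delta = 3 - 2 = 1
Det delta = entry_delta * cofactor = 1 * -1 = -1

Answer: -1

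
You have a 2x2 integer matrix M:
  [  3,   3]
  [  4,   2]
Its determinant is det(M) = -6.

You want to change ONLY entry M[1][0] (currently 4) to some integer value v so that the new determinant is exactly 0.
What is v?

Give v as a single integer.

det is linear in entry M[1][0]: det = old_det + (v - 4) * C_10
Cofactor C_10 = -3
Want det = 0: -6 + (v - 4) * -3 = 0
  (v - 4) = 6 / -3 = -2
  v = 4 + (-2) = 2

Answer: 2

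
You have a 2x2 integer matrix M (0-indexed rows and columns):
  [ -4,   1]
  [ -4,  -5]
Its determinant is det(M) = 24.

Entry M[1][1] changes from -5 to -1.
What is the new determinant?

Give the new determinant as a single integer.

det is linear in row 1: changing M[1][1] by delta changes det by delta * cofactor(1,1).
Cofactor C_11 = (-1)^(1+1) * minor(1,1) = -4
Entry delta = -1 - -5 = 4
Det delta = 4 * -4 = -16
New det = 24 + -16 = 8

Answer: 8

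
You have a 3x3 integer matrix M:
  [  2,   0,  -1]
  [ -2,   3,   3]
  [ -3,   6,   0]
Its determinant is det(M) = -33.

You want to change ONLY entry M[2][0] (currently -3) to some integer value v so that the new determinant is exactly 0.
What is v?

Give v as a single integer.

Answer: 8

Derivation:
det is linear in entry M[2][0]: det = old_det + (v - -3) * C_20
Cofactor C_20 = 3
Want det = 0: -33 + (v - -3) * 3 = 0
  (v - -3) = 33 / 3 = 11
  v = -3 + (11) = 8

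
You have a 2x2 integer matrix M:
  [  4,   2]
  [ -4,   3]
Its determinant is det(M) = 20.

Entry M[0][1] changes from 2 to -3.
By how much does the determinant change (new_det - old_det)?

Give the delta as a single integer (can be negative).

Cofactor C_01 = 4
Entry delta = -3 - 2 = -5
Det delta = entry_delta * cofactor = -5 * 4 = -20

Answer: -20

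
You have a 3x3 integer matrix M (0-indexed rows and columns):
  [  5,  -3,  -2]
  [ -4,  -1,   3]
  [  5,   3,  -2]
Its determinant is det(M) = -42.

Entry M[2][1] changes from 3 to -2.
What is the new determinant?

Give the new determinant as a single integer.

Answer: -7

Derivation:
det is linear in row 2: changing M[2][1] by delta changes det by delta * cofactor(2,1).
Cofactor C_21 = (-1)^(2+1) * minor(2,1) = -7
Entry delta = -2 - 3 = -5
Det delta = -5 * -7 = 35
New det = -42 + 35 = -7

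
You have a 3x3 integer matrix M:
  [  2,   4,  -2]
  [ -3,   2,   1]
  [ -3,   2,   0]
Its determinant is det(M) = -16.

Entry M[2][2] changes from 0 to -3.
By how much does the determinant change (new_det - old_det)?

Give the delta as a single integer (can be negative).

Cofactor C_22 = 16
Entry delta = -3 - 0 = -3
Det delta = entry_delta * cofactor = -3 * 16 = -48

Answer: -48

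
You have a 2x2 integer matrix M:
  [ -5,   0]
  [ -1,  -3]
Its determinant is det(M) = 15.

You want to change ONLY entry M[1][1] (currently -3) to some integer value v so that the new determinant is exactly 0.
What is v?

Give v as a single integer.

Answer: 0

Derivation:
det is linear in entry M[1][1]: det = old_det + (v - -3) * C_11
Cofactor C_11 = -5
Want det = 0: 15 + (v - -3) * -5 = 0
  (v - -3) = -15 / -5 = 3
  v = -3 + (3) = 0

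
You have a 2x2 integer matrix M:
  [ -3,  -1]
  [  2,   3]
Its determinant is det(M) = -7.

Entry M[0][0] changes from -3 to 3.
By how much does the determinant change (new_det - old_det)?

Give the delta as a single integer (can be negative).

Answer: 18

Derivation:
Cofactor C_00 = 3
Entry delta = 3 - -3 = 6
Det delta = entry_delta * cofactor = 6 * 3 = 18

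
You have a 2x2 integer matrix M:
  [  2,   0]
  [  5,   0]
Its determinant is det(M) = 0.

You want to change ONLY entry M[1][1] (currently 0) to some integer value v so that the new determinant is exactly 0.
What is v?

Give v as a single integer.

Answer: 0

Derivation:
det is linear in entry M[1][1]: det = old_det + (v - 0) * C_11
Cofactor C_11 = 2
Want det = 0: 0 + (v - 0) * 2 = 0
  (v - 0) = 0 / 2 = 0
  v = 0 + (0) = 0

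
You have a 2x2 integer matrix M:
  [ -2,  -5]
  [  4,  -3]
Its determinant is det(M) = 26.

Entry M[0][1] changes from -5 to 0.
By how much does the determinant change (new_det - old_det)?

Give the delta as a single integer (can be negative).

Answer: -20

Derivation:
Cofactor C_01 = -4
Entry delta = 0 - -5 = 5
Det delta = entry_delta * cofactor = 5 * -4 = -20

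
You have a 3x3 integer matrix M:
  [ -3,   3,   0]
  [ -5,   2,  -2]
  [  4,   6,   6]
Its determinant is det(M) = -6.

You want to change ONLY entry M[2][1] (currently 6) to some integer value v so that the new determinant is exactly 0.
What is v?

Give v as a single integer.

det is linear in entry M[2][1]: det = old_det + (v - 6) * C_21
Cofactor C_21 = -6
Want det = 0: -6 + (v - 6) * -6 = 0
  (v - 6) = 6 / -6 = -1
  v = 6 + (-1) = 5

Answer: 5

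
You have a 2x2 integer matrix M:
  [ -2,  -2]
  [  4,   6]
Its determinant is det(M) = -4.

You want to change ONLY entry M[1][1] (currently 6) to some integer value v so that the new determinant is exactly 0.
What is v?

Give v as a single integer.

Answer: 4

Derivation:
det is linear in entry M[1][1]: det = old_det + (v - 6) * C_11
Cofactor C_11 = -2
Want det = 0: -4 + (v - 6) * -2 = 0
  (v - 6) = 4 / -2 = -2
  v = 6 + (-2) = 4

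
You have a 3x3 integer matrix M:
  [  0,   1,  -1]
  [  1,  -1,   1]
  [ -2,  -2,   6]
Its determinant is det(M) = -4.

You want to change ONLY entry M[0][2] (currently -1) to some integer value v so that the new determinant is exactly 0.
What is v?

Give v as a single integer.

Answer: -2

Derivation:
det is linear in entry M[0][2]: det = old_det + (v - -1) * C_02
Cofactor C_02 = -4
Want det = 0: -4 + (v - -1) * -4 = 0
  (v - -1) = 4 / -4 = -1
  v = -1 + (-1) = -2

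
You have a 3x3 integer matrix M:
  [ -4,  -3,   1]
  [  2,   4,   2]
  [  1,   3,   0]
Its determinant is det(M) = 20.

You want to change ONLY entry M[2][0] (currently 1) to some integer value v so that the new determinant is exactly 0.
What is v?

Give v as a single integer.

det is linear in entry M[2][0]: det = old_det + (v - 1) * C_20
Cofactor C_20 = -10
Want det = 0: 20 + (v - 1) * -10 = 0
  (v - 1) = -20 / -10 = 2
  v = 1 + (2) = 3

Answer: 3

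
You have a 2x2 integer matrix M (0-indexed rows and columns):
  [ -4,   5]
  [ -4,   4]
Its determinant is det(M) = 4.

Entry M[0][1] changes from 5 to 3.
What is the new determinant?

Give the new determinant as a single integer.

Answer: -4

Derivation:
det is linear in row 0: changing M[0][1] by delta changes det by delta * cofactor(0,1).
Cofactor C_01 = (-1)^(0+1) * minor(0,1) = 4
Entry delta = 3 - 5 = -2
Det delta = -2 * 4 = -8
New det = 4 + -8 = -4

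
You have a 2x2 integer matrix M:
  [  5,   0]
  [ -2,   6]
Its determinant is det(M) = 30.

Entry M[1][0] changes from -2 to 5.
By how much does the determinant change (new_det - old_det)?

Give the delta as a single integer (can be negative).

Cofactor C_10 = 0
Entry delta = 5 - -2 = 7
Det delta = entry_delta * cofactor = 7 * 0 = 0

Answer: 0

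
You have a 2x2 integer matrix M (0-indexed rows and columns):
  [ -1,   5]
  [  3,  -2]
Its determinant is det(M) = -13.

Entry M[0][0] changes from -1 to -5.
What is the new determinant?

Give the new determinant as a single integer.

det is linear in row 0: changing M[0][0] by delta changes det by delta * cofactor(0,0).
Cofactor C_00 = (-1)^(0+0) * minor(0,0) = -2
Entry delta = -5 - -1 = -4
Det delta = -4 * -2 = 8
New det = -13 + 8 = -5

Answer: -5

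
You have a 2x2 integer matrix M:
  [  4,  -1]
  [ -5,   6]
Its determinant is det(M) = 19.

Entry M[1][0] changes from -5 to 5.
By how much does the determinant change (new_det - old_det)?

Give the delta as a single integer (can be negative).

Cofactor C_10 = 1
Entry delta = 5 - -5 = 10
Det delta = entry_delta * cofactor = 10 * 1 = 10

Answer: 10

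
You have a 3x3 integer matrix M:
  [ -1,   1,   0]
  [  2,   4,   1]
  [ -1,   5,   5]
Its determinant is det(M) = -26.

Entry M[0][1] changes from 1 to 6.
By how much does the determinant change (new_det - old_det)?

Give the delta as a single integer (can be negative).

Answer: -55

Derivation:
Cofactor C_01 = -11
Entry delta = 6 - 1 = 5
Det delta = entry_delta * cofactor = 5 * -11 = -55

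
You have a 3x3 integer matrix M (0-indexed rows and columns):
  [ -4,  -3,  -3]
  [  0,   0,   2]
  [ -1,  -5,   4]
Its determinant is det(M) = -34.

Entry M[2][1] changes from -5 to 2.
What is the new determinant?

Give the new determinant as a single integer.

det is linear in row 2: changing M[2][1] by delta changes det by delta * cofactor(2,1).
Cofactor C_21 = (-1)^(2+1) * minor(2,1) = 8
Entry delta = 2 - -5 = 7
Det delta = 7 * 8 = 56
New det = -34 + 56 = 22

Answer: 22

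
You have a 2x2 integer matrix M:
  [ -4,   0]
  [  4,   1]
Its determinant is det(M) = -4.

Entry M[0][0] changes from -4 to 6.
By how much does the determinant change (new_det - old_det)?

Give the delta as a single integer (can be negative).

Answer: 10

Derivation:
Cofactor C_00 = 1
Entry delta = 6 - -4 = 10
Det delta = entry_delta * cofactor = 10 * 1 = 10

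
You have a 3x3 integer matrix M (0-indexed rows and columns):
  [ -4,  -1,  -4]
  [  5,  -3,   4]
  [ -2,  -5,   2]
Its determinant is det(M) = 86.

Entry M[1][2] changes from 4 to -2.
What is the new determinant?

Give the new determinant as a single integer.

Answer: 194

Derivation:
det is linear in row 1: changing M[1][2] by delta changes det by delta * cofactor(1,2).
Cofactor C_12 = (-1)^(1+2) * minor(1,2) = -18
Entry delta = -2 - 4 = -6
Det delta = -6 * -18 = 108
New det = 86 + 108 = 194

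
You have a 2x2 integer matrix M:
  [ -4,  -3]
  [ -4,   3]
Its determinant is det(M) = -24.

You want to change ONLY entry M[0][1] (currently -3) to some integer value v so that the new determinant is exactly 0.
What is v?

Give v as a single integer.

det is linear in entry M[0][1]: det = old_det + (v - -3) * C_01
Cofactor C_01 = 4
Want det = 0: -24 + (v - -3) * 4 = 0
  (v - -3) = 24 / 4 = 6
  v = -3 + (6) = 3

Answer: 3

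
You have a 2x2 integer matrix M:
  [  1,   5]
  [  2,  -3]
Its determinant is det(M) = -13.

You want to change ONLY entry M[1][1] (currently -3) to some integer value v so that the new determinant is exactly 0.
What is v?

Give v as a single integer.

det is linear in entry M[1][1]: det = old_det + (v - -3) * C_11
Cofactor C_11 = 1
Want det = 0: -13 + (v - -3) * 1 = 0
  (v - -3) = 13 / 1 = 13
  v = -3 + (13) = 10

Answer: 10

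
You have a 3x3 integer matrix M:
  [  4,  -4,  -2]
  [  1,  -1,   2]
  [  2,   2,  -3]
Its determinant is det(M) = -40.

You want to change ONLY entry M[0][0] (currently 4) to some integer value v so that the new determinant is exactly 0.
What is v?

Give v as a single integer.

Answer: -36

Derivation:
det is linear in entry M[0][0]: det = old_det + (v - 4) * C_00
Cofactor C_00 = -1
Want det = 0: -40 + (v - 4) * -1 = 0
  (v - 4) = 40 / -1 = -40
  v = 4 + (-40) = -36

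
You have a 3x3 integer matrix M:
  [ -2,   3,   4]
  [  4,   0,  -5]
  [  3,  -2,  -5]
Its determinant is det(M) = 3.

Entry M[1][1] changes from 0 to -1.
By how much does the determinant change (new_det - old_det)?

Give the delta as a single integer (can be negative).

Answer: 2

Derivation:
Cofactor C_11 = -2
Entry delta = -1 - 0 = -1
Det delta = entry_delta * cofactor = -1 * -2 = 2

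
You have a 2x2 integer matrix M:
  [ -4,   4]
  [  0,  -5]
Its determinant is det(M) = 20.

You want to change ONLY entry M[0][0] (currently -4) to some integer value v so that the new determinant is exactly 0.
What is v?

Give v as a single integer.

det is linear in entry M[0][0]: det = old_det + (v - -4) * C_00
Cofactor C_00 = -5
Want det = 0: 20 + (v - -4) * -5 = 0
  (v - -4) = -20 / -5 = 4
  v = -4 + (4) = 0

Answer: 0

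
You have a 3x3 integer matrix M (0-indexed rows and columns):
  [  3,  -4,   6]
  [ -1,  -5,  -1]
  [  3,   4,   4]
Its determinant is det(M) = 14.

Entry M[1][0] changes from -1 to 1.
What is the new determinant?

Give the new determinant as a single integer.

Answer: 94

Derivation:
det is linear in row 1: changing M[1][0] by delta changes det by delta * cofactor(1,0).
Cofactor C_10 = (-1)^(1+0) * minor(1,0) = 40
Entry delta = 1 - -1 = 2
Det delta = 2 * 40 = 80
New det = 14 + 80 = 94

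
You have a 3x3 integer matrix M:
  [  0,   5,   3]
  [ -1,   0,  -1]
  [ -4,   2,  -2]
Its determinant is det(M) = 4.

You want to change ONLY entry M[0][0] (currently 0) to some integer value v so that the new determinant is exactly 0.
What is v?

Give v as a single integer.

Answer: -2

Derivation:
det is linear in entry M[0][0]: det = old_det + (v - 0) * C_00
Cofactor C_00 = 2
Want det = 0: 4 + (v - 0) * 2 = 0
  (v - 0) = -4 / 2 = -2
  v = 0 + (-2) = -2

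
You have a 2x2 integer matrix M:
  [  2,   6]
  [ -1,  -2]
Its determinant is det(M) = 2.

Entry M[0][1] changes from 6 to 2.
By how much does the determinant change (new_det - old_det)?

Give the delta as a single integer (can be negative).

Answer: -4

Derivation:
Cofactor C_01 = 1
Entry delta = 2 - 6 = -4
Det delta = entry_delta * cofactor = -4 * 1 = -4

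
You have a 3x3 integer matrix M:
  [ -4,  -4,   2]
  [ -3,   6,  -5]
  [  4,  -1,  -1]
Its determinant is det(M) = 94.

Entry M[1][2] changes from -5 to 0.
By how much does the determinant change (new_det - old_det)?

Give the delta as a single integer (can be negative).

Cofactor C_12 = -20
Entry delta = 0 - -5 = 5
Det delta = entry_delta * cofactor = 5 * -20 = -100

Answer: -100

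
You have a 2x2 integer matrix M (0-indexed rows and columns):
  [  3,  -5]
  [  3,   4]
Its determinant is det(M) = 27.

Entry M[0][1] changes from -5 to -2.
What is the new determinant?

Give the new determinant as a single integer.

Answer: 18

Derivation:
det is linear in row 0: changing M[0][1] by delta changes det by delta * cofactor(0,1).
Cofactor C_01 = (-1)^(0+1) * minor(0,1) = -3
Entry delta = -2 - -5 = 3
Det delta = 3 * -3 = -9
New det = 27 + -9 = 18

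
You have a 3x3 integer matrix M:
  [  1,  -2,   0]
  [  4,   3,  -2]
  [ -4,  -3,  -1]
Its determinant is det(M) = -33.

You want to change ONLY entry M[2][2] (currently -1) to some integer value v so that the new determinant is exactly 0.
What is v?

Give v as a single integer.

det is linear in entry M[2][2]: det = old_det + (v - -1) * C_22
Cofactor C_22 = 11
Want det = 0: -33 + (v - -1) * 11 = 0
  (v - -1) = 33 / 11 = 3
  v = -1 + (3) = 2

Answer: 2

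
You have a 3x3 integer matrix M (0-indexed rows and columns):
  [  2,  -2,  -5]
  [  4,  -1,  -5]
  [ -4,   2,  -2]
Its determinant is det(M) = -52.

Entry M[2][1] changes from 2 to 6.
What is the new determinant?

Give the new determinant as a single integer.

det is linear in row 2: changing M[2][1] by delta changes det by delta * cofactor(2,1).
Cofactor C_21 = (-1)^(2+1) * minor(2,1) = -10
Entry delta = 6 - 2 = 4
Det delta = 4 * -10 = -40
New det = -52 + -40 = -92

Answer: -92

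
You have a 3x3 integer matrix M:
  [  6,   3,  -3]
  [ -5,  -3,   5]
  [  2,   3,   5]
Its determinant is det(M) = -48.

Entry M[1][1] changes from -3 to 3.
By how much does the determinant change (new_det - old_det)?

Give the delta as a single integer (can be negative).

Cofactor C_11 = 36
Entry delta = 3 - -3 = 6
Det delta = entry_delta * cofactor = 6 * 36 = 216

Answer: 216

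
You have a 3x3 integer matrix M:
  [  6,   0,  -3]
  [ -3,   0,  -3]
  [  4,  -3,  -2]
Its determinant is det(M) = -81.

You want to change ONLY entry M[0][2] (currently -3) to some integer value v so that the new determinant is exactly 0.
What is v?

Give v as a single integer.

Answer: 6

Derivation:
det is linear in entry M[0][2]: det = old_det + (v - -3) * C_02
Cofactor C_02 = 9
Want det = 0: -81 + (v - -3) * 9 = 0
  (v - -3) = 81 / 9 = 9
  v = -3 + (9) = 6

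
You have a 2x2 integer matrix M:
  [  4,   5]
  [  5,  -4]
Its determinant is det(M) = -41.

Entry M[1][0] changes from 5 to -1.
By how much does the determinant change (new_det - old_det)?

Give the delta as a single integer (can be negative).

Answer: 30

Derivation:
Cofactor C_10 = -5
Entry delta = -1 - 5 = -6
Det delta = entry_delta * cofactor = -6 * -5 = 30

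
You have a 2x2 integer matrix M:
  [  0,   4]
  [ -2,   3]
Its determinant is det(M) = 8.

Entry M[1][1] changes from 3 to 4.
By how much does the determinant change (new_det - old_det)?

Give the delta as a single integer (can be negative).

Answer: 0

Derivation:
Cofactor C_11 = 0
Entry delta = 4 - 3 = 1
Det delta = entry_delta * cofactor = 1 * 0 = 0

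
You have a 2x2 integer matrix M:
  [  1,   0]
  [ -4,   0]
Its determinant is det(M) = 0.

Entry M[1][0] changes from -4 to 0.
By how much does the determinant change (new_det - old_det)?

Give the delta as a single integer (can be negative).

Answer: 0

Derivation:
Cofactor C_10 = 0
Entry delta = 0 - -4 = 4
Det delta = entry_delta * cofactor = 4 * 0 = 0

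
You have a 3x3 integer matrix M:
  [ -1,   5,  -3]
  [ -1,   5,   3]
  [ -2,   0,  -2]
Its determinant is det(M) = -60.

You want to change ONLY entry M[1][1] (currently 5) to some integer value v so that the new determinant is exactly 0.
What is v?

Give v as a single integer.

det is linear in entry M[1][1]: det = old_det + (v - 5) * C_11
Cofactor C_11 = -4
Want det = 0: -60 + (v - 5) * -4 = 0
  (v - 5) = 60 / -4 = -15
  v = 5 + (-15) = -10

Answer: -10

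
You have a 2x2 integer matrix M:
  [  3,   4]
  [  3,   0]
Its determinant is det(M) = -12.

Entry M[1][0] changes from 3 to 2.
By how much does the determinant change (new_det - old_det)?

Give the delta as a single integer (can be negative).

Cofactor C_10 = -4
Entry delta = 2 - 3 = -1
Det delta = entry_delta * cofactor = -1 * -4 = 4

Answer: 4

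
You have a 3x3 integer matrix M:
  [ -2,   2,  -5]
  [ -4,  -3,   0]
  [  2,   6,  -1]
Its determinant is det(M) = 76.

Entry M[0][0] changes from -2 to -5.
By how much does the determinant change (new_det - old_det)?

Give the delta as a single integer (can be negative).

Answer: -9

Derivation:
Cofactor C_00 = 3
Entry delta = -5 - -2 = -3
Det delta = entry_delta * cofactor = -3 * 3 = -9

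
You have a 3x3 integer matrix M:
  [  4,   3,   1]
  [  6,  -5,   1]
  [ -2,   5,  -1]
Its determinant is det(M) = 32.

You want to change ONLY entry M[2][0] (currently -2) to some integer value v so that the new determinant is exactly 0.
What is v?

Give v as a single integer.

det is linear in entry M[2][0]: det = old_det + (v - -2) * C_20
Cofactor C_20 = 8
Want det = 0: 32 + (v - -2) * 8 = 0
  (v - -2) = -32 / 8 = -4
  v = -2 + (-4) = -6

Answer: -6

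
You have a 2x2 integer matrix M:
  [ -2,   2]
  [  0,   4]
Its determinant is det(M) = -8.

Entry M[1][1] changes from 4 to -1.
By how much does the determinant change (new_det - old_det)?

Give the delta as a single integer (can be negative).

Cofactor C_11 = -2
Entry delta = -1 - 4 = -5
Det delta = entry_delta * cofactor = -5 * -2 = 10

Answer: 10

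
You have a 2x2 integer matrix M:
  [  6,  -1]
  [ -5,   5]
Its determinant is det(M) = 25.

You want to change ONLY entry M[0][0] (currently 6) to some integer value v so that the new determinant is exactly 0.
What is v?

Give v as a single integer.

Answer: 1

Derivation:
det is linear in entry M[0][0]: det = old_det + (v - 6) * C_00
Cofactor C_00 = 5
Want det = 0: 25 + (v - 6) * 5 = 0
  (v - 6) = -25 / 5 = -5
  v = 6 + (-5) = 1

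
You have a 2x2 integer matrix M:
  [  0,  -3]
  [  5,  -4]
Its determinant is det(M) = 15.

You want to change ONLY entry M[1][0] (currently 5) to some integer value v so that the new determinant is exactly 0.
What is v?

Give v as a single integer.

det is linear in entry M[1][0]: det = old_det + (v - 5) * C_10
Cofactor C_10 = 3
Want det = 0: 15 + (v - 5) * 3 = 0
  (v - 5) = -15 / 3 = -5
  v = 5 + (-5) = 0

Answer: 0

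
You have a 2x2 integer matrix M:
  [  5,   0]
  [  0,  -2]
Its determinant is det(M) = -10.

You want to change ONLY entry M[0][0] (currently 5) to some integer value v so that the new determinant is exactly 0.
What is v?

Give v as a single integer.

Answer: 0

Derivation:
det is linear in entry M[0][0]: det = old_det + (v - 5) * C_00
Cofactor C_00 = -2
Want det = 0: -10 + (v - 5) * -2 = 0
  (v - 5) = 10 / -2 = -5
  v = 5 + (-5) = 0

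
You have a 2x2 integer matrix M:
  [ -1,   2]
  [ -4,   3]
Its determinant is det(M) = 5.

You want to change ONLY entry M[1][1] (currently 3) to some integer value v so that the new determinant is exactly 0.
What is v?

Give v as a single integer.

det is linear in entry M[1][1]: det = old_det + (v - 3) * C_11
Cofactor C_11 = -1
Want det = 0: 5 + (v - 3) * -1 = 0
  (v - 3) = -5 / -1 = 5
  v = 3 + (5) = 8

Answer: 8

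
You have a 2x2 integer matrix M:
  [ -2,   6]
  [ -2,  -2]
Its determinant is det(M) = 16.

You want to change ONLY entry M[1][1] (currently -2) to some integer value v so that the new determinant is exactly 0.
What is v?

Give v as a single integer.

det is linear in entry M[1][1]: det = old_det + (v - -2) * C_11
Cofactor C_11 = -2
Want det = 0: 16 + (v - -2) * -2 = 0
  (v - -2) = -16 / -2 = 8
  v = -2 + (8) = 6

Answer: 6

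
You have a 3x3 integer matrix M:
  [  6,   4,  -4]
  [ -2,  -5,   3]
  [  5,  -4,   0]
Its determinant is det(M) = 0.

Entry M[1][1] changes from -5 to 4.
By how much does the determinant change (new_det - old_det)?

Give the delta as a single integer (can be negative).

Cofactor C_11 = 20
Entry delta = 4 - -5 = 9
Det delta = entry_delta * cofactor = 9 * 20 = 180

Answer: 180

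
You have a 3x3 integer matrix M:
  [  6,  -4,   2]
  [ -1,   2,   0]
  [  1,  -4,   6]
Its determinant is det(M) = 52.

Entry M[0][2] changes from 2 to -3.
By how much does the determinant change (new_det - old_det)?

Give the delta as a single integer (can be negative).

Cofactor C_02 = 2
Entry delta = -3 - 2 = -5
Det delta = entry_delta * cofactor = -5 * 2 = -10

Answer: -10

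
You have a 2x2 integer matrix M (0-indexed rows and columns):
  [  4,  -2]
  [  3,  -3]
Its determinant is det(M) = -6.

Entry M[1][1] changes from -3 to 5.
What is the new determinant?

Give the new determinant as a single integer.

Answer: 26

Derivation:
det is linear in row 1: changing M[1][1] by delta changes det by delta * cofactor(1,1).
Cofactor C_11 = (-1)^(1+1) * minor(1,1) = 4
Entry delta = 5 - -3 = 8
Det delta = 8 * 4 = 32
New det = -6 + 32 = 26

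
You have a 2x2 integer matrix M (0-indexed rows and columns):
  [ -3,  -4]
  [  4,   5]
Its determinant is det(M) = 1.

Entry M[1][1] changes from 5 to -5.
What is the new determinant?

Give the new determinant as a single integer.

det is linear in row 1: changing M[1][1] by delta changes det by delta * cofactor(1,1).
Cofactor C_11 = (-1)^(1+1) * minor(1,1) = -3
Entry delta = -5 - 5 = -10
Det delta = -10 * -3 = 30
New det = 1 + 30 = 31

Answer: 31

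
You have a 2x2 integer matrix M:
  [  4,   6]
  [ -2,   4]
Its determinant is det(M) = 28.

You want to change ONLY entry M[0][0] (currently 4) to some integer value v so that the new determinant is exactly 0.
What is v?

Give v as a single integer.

det is linear in entry M[0][0]: det = old_det + (v - 4) * C_00
Cofactor C_00 = 4
Want det = 0: 28 + (v - 4) * 4 = 0
  (v - 4) = -28 / 4 = -7
  v = 4 + (-7) = -3

Answer: -3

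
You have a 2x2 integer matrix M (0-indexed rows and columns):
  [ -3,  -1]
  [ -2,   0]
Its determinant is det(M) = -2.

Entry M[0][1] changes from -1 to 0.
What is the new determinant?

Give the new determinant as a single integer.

det is linear in row 0: changing M[0][1] by delta changes det by delta * cofactor(0,1).
Cofactor C_01 = (-1)^(0+1) * minor(0,1) = 2
Entry delta = 0 - -1 = 1
Det delta = 1 * 2 = 2
New det = -2 + 2 = 0

Answer: 0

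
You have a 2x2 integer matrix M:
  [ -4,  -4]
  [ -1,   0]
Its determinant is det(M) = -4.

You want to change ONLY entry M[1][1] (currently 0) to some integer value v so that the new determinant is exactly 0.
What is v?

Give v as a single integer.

Answer: -1

Derivation:
det is linear in entry M[1][1]: det = old_det + (v - 0) * C_11
Cofactor C_11 = -4
Want det = 0: -4 + (v - 0) * -4 = 0
  (v - 0) = 4 / -4 = -1
  v = 0 + (-1) = -1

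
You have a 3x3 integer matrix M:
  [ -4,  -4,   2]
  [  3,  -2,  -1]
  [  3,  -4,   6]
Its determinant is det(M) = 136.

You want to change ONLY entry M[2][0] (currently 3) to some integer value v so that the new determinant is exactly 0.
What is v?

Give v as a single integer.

Answer: -14

Derivation:
det is linear in entry M[2][0]: det = old_det + (v - 3) * C_20
Cofactor C_20 = 8
Want det = 0: 136 + (v - 3) * 8 = 0
  (v - 3) = -136 / 8 = -17
  v = 3 + (-17) = -14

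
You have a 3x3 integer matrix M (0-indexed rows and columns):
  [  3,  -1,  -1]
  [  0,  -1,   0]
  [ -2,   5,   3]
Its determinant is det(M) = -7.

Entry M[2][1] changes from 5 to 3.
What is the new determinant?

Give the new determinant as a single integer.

Answer: -7

Derivation:
det is linear in row 2: changing M[2][1] by delta changes det by delta * cofactor(2,1).
Cofactor C_21 = (-1)^(2+1) * minor(2,1) = 0
Entry delta = 3 - 5 = -2
Det delta = -2 * 0 = 0
New det = -7 + 0 = -7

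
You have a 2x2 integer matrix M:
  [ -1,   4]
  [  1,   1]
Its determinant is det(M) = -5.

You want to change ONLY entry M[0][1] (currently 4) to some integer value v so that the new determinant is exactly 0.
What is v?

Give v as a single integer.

Answer: -1

Derivation:
det is linear in entry M[0][1]: det = old_det + (v - 4) * C_01
Cofactor C_01 = -1
Want det = 0: -5 + (v - 4) * -1 = 0
  (v - 4) = 5 / -1 = -5
  v = 4 + (-5) = -1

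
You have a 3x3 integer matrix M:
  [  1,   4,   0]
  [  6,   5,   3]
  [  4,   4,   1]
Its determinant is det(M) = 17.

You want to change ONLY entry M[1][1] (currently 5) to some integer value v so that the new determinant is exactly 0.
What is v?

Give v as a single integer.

Answer: -12

Derivation:
det is linear in entry M[1][1]: det = old_det + (v - 5) * C_11
Cofactor C_11 = 1
Want det = 0: 17 + (v - 5) * 1 = 0
  (v - 5) = -17 / 1 = -17
  v = 5 + (-17) = -12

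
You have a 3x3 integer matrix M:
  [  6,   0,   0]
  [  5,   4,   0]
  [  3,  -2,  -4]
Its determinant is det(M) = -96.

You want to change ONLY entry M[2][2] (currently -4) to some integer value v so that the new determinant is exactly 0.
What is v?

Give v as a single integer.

Answer: 0

Derivation:
det is linear in entry M[2][2]: det = old_det + (v - -4) * C_22
Cofactor C_22 = 24
Want det = 0: -96 + (v - -4) * 24 = 0
  (v - -4) = 96 / 24 = 4
  v = -4 + (4) = 0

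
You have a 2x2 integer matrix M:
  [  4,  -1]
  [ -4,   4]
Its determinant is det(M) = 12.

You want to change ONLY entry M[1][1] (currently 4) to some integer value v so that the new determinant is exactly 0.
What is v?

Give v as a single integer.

det is linear in entry M[1][1]: det = old_det + (v - 4) * C_11
Cofactor C_11 = 4
Want det = 0: 12 + (v - 4) * 4 = 0
  (v - 4) = -12 / 4 = -3
  v = 4 + (-3) = 1

Answer: 1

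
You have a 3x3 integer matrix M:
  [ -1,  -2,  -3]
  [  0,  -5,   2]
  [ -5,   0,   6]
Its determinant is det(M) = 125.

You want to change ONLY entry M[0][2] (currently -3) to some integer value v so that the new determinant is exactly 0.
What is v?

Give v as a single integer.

Answer: 2

Derivation:
det is linear in entry M[0][2]: det = old_det + (v - -3) * C_02
Cofactor C_02 = -25
Want det = 0: 125 + (v - -3) * -25 = 0
  (v - -3) = -125 / -25 = 5
  v = -3 + (5) = 2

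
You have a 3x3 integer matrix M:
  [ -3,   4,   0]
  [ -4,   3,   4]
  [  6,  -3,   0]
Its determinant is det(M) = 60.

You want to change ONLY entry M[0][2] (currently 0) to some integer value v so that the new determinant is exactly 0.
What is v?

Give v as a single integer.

Answer: 10

Derivation:
det is linear in entry M[0][2]: det = old_det + (v - 0) * C_02
Cofactor C_02 = -6
Want det = 0: 60 + (v - 0) * -6 = 0
  (v - 0) = -60 / -6 = 10
  v = 0 + (10) = 10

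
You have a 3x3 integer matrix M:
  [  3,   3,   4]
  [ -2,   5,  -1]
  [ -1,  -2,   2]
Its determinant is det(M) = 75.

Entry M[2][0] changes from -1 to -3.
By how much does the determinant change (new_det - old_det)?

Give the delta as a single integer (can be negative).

Answer: 46

Derivation:
Cofactor C_20 = -23
Entry delta = -3 - -1 = -2
Det delta = entry_delta * cofactor = -2 * -23 = 46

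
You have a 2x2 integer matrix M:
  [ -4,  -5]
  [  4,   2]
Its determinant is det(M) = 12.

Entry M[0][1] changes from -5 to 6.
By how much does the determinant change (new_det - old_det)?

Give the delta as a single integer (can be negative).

Cofactor C_01 = -4
Entry delta = 6 - -5 = 11
Det delta = entry_delta * cofactor = 11 * -4 = -44

Answer: -44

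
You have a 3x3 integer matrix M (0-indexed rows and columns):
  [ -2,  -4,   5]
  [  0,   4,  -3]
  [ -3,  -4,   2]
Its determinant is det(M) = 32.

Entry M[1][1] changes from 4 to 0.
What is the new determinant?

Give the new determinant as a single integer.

det is linear in row 1: changing M[1][1] by delta changes det by delta * cofactor(1,1).
Cofactor C_11 = (-1)^(1+1) * minor(1,1) = 11
Entry delta = 0 - 4 = -4
Det delta = -4 * 11 = -44
New det = 32 + -44 = -12

Answer: -12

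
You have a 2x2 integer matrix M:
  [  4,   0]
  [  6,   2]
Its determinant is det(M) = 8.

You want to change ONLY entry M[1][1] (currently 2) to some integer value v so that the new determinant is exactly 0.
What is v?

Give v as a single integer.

Answer: 0

Derivation:
det is linear in entry M[1][1]: det = old_det + (v - 2) * C_11
Cofactor C_11 = 4
Want det = 0: 8 + (v - 2) * 4 = 0
  (v - 2) = -8 / 4 = -2
  v = 2 + (-2) = 0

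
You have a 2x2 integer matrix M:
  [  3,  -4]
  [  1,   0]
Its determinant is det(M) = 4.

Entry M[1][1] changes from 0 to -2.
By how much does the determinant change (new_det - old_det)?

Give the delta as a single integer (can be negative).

Cofactor C_11 = 3
Entry delta = -2 - 0 = -2
Det delta = entry_delta * cofactor = -2 * 3 = -6

Answer: -6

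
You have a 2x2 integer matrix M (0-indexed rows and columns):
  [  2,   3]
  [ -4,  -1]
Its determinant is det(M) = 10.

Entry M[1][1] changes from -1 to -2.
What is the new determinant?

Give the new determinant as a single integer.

Answer: 8

Derivation:
det is linear in row 1: changing M[1][1] by delta changes det by delta * cofactor(1,1).
Cofactor C_11 = (-1)^(1+1) * minor(1,1) = 2
Entry delta = -2 - -1 = -1
Det delta = -1 * 2 = -2
New det = 10 + -2 = 8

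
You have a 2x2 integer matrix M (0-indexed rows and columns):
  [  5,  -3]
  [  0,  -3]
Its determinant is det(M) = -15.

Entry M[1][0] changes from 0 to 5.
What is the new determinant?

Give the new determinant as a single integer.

Answer: 0

Derivation:
det is linear in row 1: changing M[1][0] by delta changes det by delta * cofactor(1,0).
Cofactor C_10 = (-1)^(1+0) * minor(1,0) = 3
Entry delta = 5 - 0 = 5
Det delta = 5 * 3 = 15
New det = -15 + 15 = 0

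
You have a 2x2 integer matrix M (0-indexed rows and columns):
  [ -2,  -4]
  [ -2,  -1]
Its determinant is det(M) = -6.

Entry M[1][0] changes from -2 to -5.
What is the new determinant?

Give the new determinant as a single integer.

Answer: -18

Derivation:
det is linear in row 1: changing M[1][0] by delta changes det by delta * cofactor(1,0).
Cofactor C_10 = (-1)^(1+0) * minor(1,0) = 4
Entry delta = -5 - -2 = -3
Det delta = -3 * 4 = -12
New det = -6 + -12 = -18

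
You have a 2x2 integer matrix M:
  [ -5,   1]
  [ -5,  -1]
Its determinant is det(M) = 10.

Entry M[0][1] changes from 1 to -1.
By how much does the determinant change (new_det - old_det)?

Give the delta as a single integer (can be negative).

Answer: -10

Derivation:
Cofactor C_01 = 5
Entry delta = -1 - 1 = -2
Det delta = entry_delta * cofactor = -2 * 5 = -10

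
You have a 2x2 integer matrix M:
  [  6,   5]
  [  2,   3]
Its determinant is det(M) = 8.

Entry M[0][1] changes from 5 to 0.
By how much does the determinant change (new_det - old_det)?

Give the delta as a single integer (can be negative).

Cofactor C_01 = -2
Entry delta = 0 - 5 = -5
Det delta = entry_delta * cofactor = -5 * -2 = 10

Answer: 10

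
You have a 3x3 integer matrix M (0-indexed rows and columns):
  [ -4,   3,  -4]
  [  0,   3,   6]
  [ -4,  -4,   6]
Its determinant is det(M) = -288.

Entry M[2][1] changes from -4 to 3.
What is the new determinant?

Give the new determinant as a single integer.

Answer: -120

Derivation:
det is linear in row 2: changing M[2][1] by delta changes det by delta * cofactor(2,1).
Cofactor C_21 = (-1)^(2+1) * minor(2,1) = 24
Entry delta = 3 - -4 = 7
Det delta = 7 * 24 = 168
New det = -288 + 168 = -120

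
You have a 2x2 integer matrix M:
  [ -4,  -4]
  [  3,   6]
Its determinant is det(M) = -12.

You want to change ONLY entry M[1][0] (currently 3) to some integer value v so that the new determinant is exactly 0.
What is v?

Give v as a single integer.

det is linear in entry M[1][0]: det = old_det + (v - 3) * C_10
Cofactor C_10 = 4
Want det = 0: -12 + (v - 3) * 4 = 0
  (v - 3) = 12 / 4 = 3
  v = 3 + (3) = 6

Answer: 6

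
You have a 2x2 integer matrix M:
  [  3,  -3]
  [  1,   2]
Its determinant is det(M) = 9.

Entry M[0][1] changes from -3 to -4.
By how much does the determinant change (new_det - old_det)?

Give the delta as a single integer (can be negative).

Answer: 1

Derivation:
Cofactor C_01 = -1
Entry delta = -4 - -3 = -1
Det delta = entry_delta * cofactor = -1 * -1 = 1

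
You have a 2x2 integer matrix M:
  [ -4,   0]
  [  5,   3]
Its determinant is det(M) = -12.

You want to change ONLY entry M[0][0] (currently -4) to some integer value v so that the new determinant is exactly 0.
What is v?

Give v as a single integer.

det is linear in entry M[0][0]: det = old_det + (v - -4) * C_00
Cofactor C_00 = 3
Want det = 0: -12 + (v - -4) * 3 = 0
  (v - -4) = 12 / 3 = 4
  v = -4 + (4) = 0

Answer: 0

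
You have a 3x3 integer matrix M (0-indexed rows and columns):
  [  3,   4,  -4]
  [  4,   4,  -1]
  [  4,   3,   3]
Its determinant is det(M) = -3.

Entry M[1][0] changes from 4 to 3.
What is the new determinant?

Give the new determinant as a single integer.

det is linear in row 1: changing M[1][0] by delta changes det by delta * cofactor(1,0).
Cofactor C_10 = (-1)^(1+0) * minor(1,0) = -24
Entry delta = 3 - 4 = -1
Det delta = -1 * -24 = 24
New det = -3 + 24 = 21

Answer: 21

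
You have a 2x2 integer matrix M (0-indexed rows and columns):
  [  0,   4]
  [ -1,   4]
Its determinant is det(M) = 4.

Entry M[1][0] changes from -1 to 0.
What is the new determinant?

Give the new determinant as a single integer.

Answer: 0

Derivation:
det is linear in row 1: changing M[1][0] by delta changes det by delta * cofactor(1,0).
Cofactor C_10 = (-1)^(1+0) * minor(1,0) = -4
Entry delta = 0 - -1 = 1
Det delta = 1 * -4 = -4
New det = 4 + -4 = 0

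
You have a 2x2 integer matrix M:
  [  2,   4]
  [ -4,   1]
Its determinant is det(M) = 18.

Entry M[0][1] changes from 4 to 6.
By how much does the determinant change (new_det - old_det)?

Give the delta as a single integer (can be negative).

Answer: 8

Derivation:
Cofactor C_01 = 4
Entry delta = 6 - 4 = 2
Det delta = entry_delta * cofactor = 2 * 4 = 8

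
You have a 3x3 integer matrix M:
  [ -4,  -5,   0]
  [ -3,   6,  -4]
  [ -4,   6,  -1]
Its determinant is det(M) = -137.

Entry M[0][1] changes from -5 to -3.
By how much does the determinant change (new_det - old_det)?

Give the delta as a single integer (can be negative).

Answer: 26

Derivation:
Cofactor C_01 = 13
Entry delta = -3 - -5 = 2
Det delta = entry_delta * cofactor = 2 * 13 = 26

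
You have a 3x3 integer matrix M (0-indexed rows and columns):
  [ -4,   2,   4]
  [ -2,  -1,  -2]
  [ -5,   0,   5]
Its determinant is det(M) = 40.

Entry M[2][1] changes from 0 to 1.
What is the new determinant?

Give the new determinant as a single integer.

det is linear in row 2: changing M[2][1] by delta changes det by delta * cofactor(2,1).
Cofactor C_21 = (-1)^(2+1) * minor(2,1) = -16
Entry delta = 1 - 0 = 1
Det delta = 1 * -16 = -16
New det = 40 + -16 = 24

Answer: 24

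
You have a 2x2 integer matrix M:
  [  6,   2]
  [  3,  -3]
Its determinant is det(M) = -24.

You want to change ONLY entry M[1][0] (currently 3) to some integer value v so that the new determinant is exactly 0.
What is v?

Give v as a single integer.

det is linear in entry M[1][0]: det = old_det + (v - 3) * C_10
Cofactor C_10 = -2
Want det = 0: -24 + (v - 3) * -2 = 0
  (v - 3) = 24 / -2 = -12
  v = 3 + (-12) = -9

Answer: -9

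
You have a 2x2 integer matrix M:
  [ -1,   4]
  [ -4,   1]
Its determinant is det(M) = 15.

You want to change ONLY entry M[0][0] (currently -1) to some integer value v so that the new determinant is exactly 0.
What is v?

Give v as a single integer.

Answer: -16

Derivation:
det is linear in entry M[0][0]: det = old_det + (v - -1) * C_00
Cofactor C_00 = 1
Want det = 0: 15 + (v - -1) * 1 = 0
  (v - -1) = -15 / 1 = -15
  v = -1 + (-15) = -16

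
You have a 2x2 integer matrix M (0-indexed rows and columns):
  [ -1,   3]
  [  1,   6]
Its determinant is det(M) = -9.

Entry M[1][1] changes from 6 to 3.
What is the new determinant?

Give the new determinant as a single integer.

det is linear in row 1: changing M[1][1] by delta changes det by delta * cofactor(1,1).
Cofactor C_11 = (-1)^(1+1) * minor(1,1) = -1
Entry delta = 3 - 6 = -3
Det delta = -3 * -1 = 3
New det = -9 + 3 = -6

Answer: -6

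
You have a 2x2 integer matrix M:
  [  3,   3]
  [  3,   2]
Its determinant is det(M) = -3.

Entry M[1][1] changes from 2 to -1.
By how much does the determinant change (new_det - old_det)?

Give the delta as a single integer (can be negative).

Answer: -9

Derivation:
Cofactor C_11 = 3
Entry delta = -1 - 2 = -3
Det delta = entry_delta * cofactor = -3 * 3 = -9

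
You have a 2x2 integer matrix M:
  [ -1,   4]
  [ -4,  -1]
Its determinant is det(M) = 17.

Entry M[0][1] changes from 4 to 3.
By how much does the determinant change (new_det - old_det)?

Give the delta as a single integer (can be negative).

Answer: -4

Derivation:
Cofactor C_01 = 4
Entry delta = 3 - 4 = -1
Det delta = entry_delta * cofactor = -1 * 4 = -4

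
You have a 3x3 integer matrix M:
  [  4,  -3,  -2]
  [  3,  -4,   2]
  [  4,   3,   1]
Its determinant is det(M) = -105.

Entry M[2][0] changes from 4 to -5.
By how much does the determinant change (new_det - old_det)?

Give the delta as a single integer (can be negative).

Answer: 126

Derivation:
Cofactor C_20 = -14
Entry delta = -5 - 4 = -9
Det delta = entry_delta * cofactor = -9 * -14 = 126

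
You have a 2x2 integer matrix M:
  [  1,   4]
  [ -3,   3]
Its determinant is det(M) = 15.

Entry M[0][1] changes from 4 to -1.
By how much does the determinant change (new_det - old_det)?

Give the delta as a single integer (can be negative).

Cofactor C_01 = 3
Entry delta = -1 - 4 = -5
Det delta = entry_delta * cofactor = -5 * 3 = -15

Answer: -15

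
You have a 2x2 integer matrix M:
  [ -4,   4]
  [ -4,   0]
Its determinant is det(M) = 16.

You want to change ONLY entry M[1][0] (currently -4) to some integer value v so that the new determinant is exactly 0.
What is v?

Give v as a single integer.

Answer: 0

Derivation:
det is linear in entry M[1][0]: det = old_det + (v - -4) * C_10
Cofactor C_10 = -4
Want det = 0: 16 + (v - -4) * -4 = 0
  (v - -4) = -16 / -4 = 4
  v = -4 + (4) = 0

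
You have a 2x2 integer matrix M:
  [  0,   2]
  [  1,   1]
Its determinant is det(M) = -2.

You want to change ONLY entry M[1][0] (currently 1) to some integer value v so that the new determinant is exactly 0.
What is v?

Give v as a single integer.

Answer: 0

Derivation:
det is linear in entry M[1][0]: det = old_det + (v - 1) * C_10
Cofactor C_10 = -2
Want det = 0: -2 + (v - 1) * -2 = 0
  (v - 1) = 2 / -2 = -1
  v = 1 + (-1) = 0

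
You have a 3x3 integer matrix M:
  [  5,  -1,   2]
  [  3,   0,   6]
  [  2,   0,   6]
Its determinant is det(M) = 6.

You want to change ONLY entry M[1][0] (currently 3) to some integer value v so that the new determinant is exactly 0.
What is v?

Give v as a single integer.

Answer: 2

Derivation:
det is linear in entry M[1][0]: det = old_det + (v - 3) * C_10
Cofactor C_10 = 6
Want det = 0: 6 + (v - 3) * 6 = 0
  (v - 3) = -6 / 6 = -1
  v = 3 + (-1) = 2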